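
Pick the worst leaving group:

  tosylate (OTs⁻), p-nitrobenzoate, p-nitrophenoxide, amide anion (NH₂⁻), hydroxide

amide anion (NH₂⁻)

Rank by basicity of the departing species: weakest base leaves most easily.
tosylate (OTs⁻): pKₐ(p-CH₃C₆H₄SO₃H (TsOH)) ≈ -2.8
p-nitrobenzoate: pKₐ(p-nitrobenzoic acid) ≈ 3.4
p-nitrophenoxide: pKₐ(p-nitrophenol) ≈ 7.2
hydroxide: pKₐ(H₂O) ≈ 15.7
amide anion (NH₂⁻): pKₐ(NH₃) ≈ 38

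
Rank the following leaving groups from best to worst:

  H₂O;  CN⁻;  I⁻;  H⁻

The more stable X⁻ (or X) is on its own — i.e. the weaker a base it is — the better a leaving group it makes.
I⁻: pKₐ(HI) ≈ -10
H₂O: pKₐ(H₃O⁺) ≈ -1.7 — neutral; leaves from a protonated alcohol (R–OH₂⁺)
CN⁻: pKₐ(HCN) ≈ 9.2
H⁻: pKₐ(H₂) ≈ 36 — extremely strong base; leaves only in special hydride-transfer contexts

I⁻ > H₂O > CN⁻ > H⁻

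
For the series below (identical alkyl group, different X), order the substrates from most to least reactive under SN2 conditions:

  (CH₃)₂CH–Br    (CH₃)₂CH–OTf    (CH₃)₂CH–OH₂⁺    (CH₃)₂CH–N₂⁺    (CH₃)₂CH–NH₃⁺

(CH₃)₂CH–N₂⁺ > (CH₃)₂CH–OTf > (CH₃)₂CH–Br > (CH₃)₂CH–OH₂⁺ > (CH₃)₂CH–NH₃⁺

With the same alkyl group throughout, only the leaving group differentiates the rates.
A good leaving group is a weak base: the lower the pKₐ of its conjugate acid, the more readily it departs.
(CH₃)₂CH–N₂⁺ loses N₂: no meaningful conjugate acid; N₂ departs as an exceptionally stable neutral molecule
(CH₃)₂CH–OTf loses OTf⁻: pKₐ(CF₃SO₃H (triflic acid)) ≈ -14
(CH₃)₂CH–Br loses Br⁻: pKₐ(HBr) ≈ -9
(CH₃)₂CH–OH₂⁺ loses H₂O: pKₐ(H₃O⁺) ≈ -1.7
(CH₃)₂CH–NH₃⁺ loses NH₃: pKₐ(NH₄⁺) ≈ 9.2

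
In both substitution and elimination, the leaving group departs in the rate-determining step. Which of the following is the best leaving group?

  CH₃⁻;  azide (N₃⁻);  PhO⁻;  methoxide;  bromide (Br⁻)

bromide (Br⁻)

Rank by basicity of the departing species: weakest base leaves most easily.
bromide (Br⁻): pKₐ(HBr) ≈ -9
azide (N₃⁻): pKₐ(HN₃) ≈ 4.7
PhO⁻: pKₐ(C₆H₅OH (phenol)) ≈ 10
methoxide: pKₐ(CH₃OH) ≈ 15.5
CH₃⁻: pKₐ(CH₄) ≈ 48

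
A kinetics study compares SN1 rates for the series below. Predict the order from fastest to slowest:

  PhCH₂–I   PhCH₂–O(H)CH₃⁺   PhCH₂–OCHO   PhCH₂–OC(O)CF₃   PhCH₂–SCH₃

With the same alkyl group throughout, only the leaving group differentiates the rates.
The more stable X⁻ (or X) is on its own — i.e. the weaker a base it is — the better a leaving group it makes.
PhCH₂–I loses I⁻: pKₐ(HI) ≈ -10
PhCH₂–O(H)CH₃⁺ loses R'OH: pKₐ(R'OH₂⁺) ≈ -2.4
PhCH₂–OC(O)CF₃ loses CF₃COO⁻: pKₐ(CF₃COOH) ≈ 0.2
PhCH₂–OCHO loses HCOO⁻: pKₐ(HCOOH) ≈ 3.8
PhCH₂–SCH₃ loses RS⁻: pKₐ(RSH (a thiol)) ≈ 10.5

PhCH₂–I > PhCH₂–O(H)CH₃⁺ > PhCH₂–OC(O)CF₃ > PhCH₂–OCHO > PhCH₂–SCH₃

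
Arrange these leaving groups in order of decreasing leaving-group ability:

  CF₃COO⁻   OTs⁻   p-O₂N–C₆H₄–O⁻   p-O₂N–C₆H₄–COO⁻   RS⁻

Leaving-group ability tracks the stability of the departed species; conjugate-acid pKₐ is the usual yardstick (lower pKₐ → better LG).
OTs⁻: pKₐ(p-CH₃C₆H₄SO₃H (TsOH)) ≈ -2.8 — resonance-delocalised arenesulfonate
CF₃COO⁻: pKₐ(CF₃COOH) ≈ 0.2 — strongly electron-withdrawing CF₃ stabilises the carboxylate
p-O₂N–C₆H₄–COO⁻: pKₐ(p-nitrobenzoic acid) ≈ 3.4 — electron-withdrawing nitro group stabilises the carboxylate
p-O₂N–C₆H₄–O⁻: pKₐ(p-nitrophenol) ≈ 7.2 — nitro group delocalises the charge; the classic chromogenic LG
RS⁻: pKₐ(RSH (a thiol)) ≈ 10.5 — moderately basic; rarely leaves without activation

OTs⁻ > CF₃COO⁻ > p-O₂N–C₆H₄–COO⁻ > p-O₂N–C₆H₄–O⁻ > RS⁻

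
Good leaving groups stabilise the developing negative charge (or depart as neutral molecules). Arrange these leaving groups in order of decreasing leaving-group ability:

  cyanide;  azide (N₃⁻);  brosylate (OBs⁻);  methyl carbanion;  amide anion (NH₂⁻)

Rank by basicity of the departing species: weakest base leaves most easily.
brosylate (OBs⁻): pKₐ(p-BrC₆H₄SO₃H) ≈ -2.8
azide (N₃⁻): pKₐ(HN₃) ≈ 4.7
cyanide: pKₐ(HCN) ≈ 9.2
amide anion (NH₂⁻): pKₐ(NH₃) ≈ 38
methyl carbanion: pKₐ(CH₄) ≈ 48

brosylate (OBs⁻) > azide (N₃⁻) > cyanide > amide anion (NH₂⁻) > methyl carbanion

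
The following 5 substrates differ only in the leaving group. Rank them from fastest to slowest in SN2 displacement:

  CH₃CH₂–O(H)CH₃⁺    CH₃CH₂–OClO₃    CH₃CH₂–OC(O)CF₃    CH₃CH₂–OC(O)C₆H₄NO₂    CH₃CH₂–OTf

CH₃CH₂–OTf > CH₃CH₂–OClO₃ > CH₃CH₂–O(H)CH₃⁺ > CH₃CH₂–OC(O)CF₃ > CH₃CH₂–OC(O)C₆H₄NO₂

Same R in every case — rank the leaving groups.
Rank by basicity of the departing species: weakest base leaves most easily.
CH₃CH₂–OTf loses OTf⁻: pKₐ(CF₃SO₃H (triflic acid)) ≈ -14
CH₃CH₂–OClO₃ loses ClO₄⁻: pKₐ(HClO₄) ≈ -10
CH₃CH₂–O(H)CH₃⁺ loses R'OH: pKₐ(R'OH₂⁺) ≈ -2.4
CH₃CH₂–OC(O)CF₃ loses CF₃COO⁻: pKₐ(CF₃COOH) ≈ 0.2
CH₃CH₂–OC(O)C₆H₄NO₂ loses p-O₂N–C₆H₄–COO⁻: pKₐ(p-nitrobenzoic acid) ≈ 3.4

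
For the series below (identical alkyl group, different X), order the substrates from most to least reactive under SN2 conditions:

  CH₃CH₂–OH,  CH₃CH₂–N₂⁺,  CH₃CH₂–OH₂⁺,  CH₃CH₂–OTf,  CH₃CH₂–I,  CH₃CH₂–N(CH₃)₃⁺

The skeletons are identical, so relative rate is governed entirely by leaving-group ability.
A good leaving group is a weak base: the lower the pKₐ of its conjugate acid, the more readily it departs.
CH₃CH₂–N₂⁺ loses N₂: no meaningful conjugate acid; N₂ departs as an exceptionally stable neutral molecule
CH₃CH₂–OTf loses OTf⁻: pKₐ(CF₃SO₃H (triflic acid)) ≈ -14
CH₃CH₂–I loses I⁻: pKₐ(HI) ≈ -10
CH₃CH₂–OH₂⁺ loses H₂O: pKₐ(H₃O⁺) ≈ -1.7
CH₃CH₂–N(CH₃)₃⁺ loses NR'₃: pKₐ(R'₃NH⁺) ≈ 10.7
CH₃CH₂–OH loses OH⁻: pKₐ(H₂O) ≈ 15.7

CH₃CH₂–N₂⁺ > CH₃CH₂–OTf > CH₃CH₂–I > CH₃CH₂–OH₂⁺ > CH₃CH₂–N(CH₃)₃⁺ > CH₃CH₂–OH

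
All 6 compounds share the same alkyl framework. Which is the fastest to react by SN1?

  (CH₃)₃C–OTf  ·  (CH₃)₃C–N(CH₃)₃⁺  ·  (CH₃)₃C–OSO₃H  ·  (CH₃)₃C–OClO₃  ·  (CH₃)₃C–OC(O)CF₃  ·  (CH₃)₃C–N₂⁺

(CH₃)₃C–N₂⁺

Same R in every case — rank the leaving groups.
Leaving-group ability tracks the stability of the departed species; conjugate-acid pKₐ is the usual yardstick (lower pKₐ → better LG).
(CH₃)₃C–N₂⁺ loses N₂: no meaningful conjugate acid; N₂ departs as an exceptionally stable neutral molecule
(CH₃)₃C–OTf loses OTf⁻: pKₐ(CF₃SO₃H (triflic acid)) ≈ -14
(CH₃)₃C–OClO₃ loses ClO₄⁻: pKₐ(HClO₄) ≈ -10
(CH₃)₃C–OSO₃H loses HSO₄⁻: pKₐ(H₂SO₄) ≈ -3
(CH₃)₃C–OC(O)CF₃ loses CF₃COO⁻: pKₐ(CF₃COOH) ≈ 0.2
(CH₃)₃C–N(CH₃)₃⁺ loses NR'₃: pKₐ(R'₃NH⁺) ≈ 10.7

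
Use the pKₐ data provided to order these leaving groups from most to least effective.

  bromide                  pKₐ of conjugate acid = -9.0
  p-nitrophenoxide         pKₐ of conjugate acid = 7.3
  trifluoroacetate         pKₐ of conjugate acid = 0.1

Lower conjugate-acid pKₐ ⇒ weaker base ⇒ better leaving group.
Sorting by the given values: bromide (-9.0), trifluoroacetate (0.1), p-nitrophenoxide (7.3).

bromide > trifluoroacetate > p-nitrophenoxide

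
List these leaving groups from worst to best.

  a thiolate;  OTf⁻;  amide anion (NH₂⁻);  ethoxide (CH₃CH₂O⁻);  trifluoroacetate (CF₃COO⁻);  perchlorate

OTf⁻: pKₐ(CF₃SO₃H (triflic acid)) ≈ -14 — charge spread over three oxygens and a CF₃ group; the premier leaving group in synthesis
perchlorate: pKₐ(HClO₄) ≈ -10 — extremely weak base; rarely used for safety reasons
trifluoroacetate (CF₃COO⁻): pKₐ(CF₃COOH) ≈ 0.2 — strongly electron-withdrawing CF₃ stabilises the carboxylate
a thiolate: pKₐ(RSH (a thiol)) ≈ 10.5 — moderately basic; rarely leaves without activation
ethoxide (CH₃CH₂O⁻): pKₐ(CH₃CH₂OH) ≈ 16 — strong base; alkoxides do not leave unassisted
amide anion (NH₂⁻): pKₐ(NH₃) ≈ 38
The question asks for worst first, so the sequence is read in increasing leaving-group ability.

amide anion (NH₂⁻) < ethoxide (CH₃CH₂O⁻) < a thiolate < trifluoroacetate (CF₃COO⁻) < perchlorate < OTf⁻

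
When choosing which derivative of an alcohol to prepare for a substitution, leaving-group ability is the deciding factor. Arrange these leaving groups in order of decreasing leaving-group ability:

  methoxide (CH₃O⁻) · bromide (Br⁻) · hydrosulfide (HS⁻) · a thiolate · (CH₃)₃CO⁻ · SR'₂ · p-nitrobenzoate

bromide (Br⁻) > SR'₂ > p-nitrobenzoate > hydrosulfide (HS⁻) > a thiolate > methoxide (CH₃O⁻) > (CH₃)₃CO⁻

A good leaving group is a weak base: the lower the pKₐ of its conjugate acid, the more readily it departs.
bromide (Br⁻): pKₐ(HBr) ≈ -9 — weak base; good leaving group
SR'₂: pKₐ(R'₂SH⁺) ≈ -7 — neutral; leaves from a sulfonium salt (R–SR'₂⁺)
p-nitrobenzoate: pKₐ(p-nitrobenzoic acid) ≈ 3.4 — electron-withdrawing nitro group stabilises the carboxylate
hydrosulfide (HS⁻): pKₐ(H₂S) ≈ 7 — larger and more polarisable than the oxygen analogue
a thiolate: pKₐ(RSH (a thiol)) ≈ 10.5 — moderately basic; rarely leaves without activation
methoxide (CH₃O⁻): pKₐ(CH₃OH) ≈ 15.5 — strong base; alkoxides do not leave unassisted
(CH₃)₃CO⁻: pKₐ(t-BuOH) ≈ 18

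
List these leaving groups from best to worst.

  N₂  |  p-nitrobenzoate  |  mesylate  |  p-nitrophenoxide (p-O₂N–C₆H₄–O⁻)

Leaving-group ability tracks the stability of the departed species; conjugate-acid pKₐ is the usual yardstick (lower pKₐ → better LG).
N₂: no meaningful conjugate acid; N₂ departs as an exceptionally stable neutral molecule
mesylate: pKₐ(CH₃SO₃H (MsOH)) ≈ -1.9 — resonance-delocalised alkanesulfonate
p-nitrobenzoate: pKₐ(p-nitrobenzoic acid) ≈ 3.4 — electron-withdrawing nitro group stabilises the carboxylate
p-nitrophenoxide (p-O₂N–C₆H₄–O⁻): pKₐ(p-nitrophenol) ≈ 7.2 — nitro group delocalises the charge; the classic chromogenic LG

N₂ > mesylate > p-nitrobenzoate > p-nitrophenoxide (p-O₂N–C₆H₄–O⁻)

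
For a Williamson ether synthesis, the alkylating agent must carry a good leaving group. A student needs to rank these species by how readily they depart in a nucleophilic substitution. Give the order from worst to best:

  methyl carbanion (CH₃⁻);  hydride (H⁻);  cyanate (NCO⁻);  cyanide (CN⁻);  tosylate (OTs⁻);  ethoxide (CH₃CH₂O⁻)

Leaving-group ability tracks the stability of the departed species; conjugate-acid pKₐ is the usual yardstick (lower pKₐ → better LG).
tosylate (OTs⁻): pKₐ(p-CH₃C₆H₄SO₃H (TsOH)) ≈ -2.8
cyanate (NCO⁻): pKₐ(HOCN) ≈ 3.5
cyanide (CN⁻): pKₐ(HCN) ≈ 9.2
ethoxide (CH₃CH₂O⁻): pKₐ(CH₃CH₂OH) ≈ 16
hydride (H⁻): pKₐ(H₂) ≈ 36
methyl carbanion (CH₃⁻): pKₐ(CH₄) ≈ 48
The question asks for worst first, so the sequence is read in increasing leaving-group ability.

methyl carbanion (CH₃⁻) < hydride (H⁻) < ethoxide (CH₃CH₂O⁻) < cyanide (CN⁻) < cyanate (NCO⁻) < tosylate (OTs⁻)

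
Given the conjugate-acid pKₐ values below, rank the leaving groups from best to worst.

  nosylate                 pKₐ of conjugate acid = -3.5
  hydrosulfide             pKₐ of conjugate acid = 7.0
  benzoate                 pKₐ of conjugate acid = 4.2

nosylate > benzoate > hydrosulfide

Lower conjugate-acid pKₐ ⇒ weaker base ⇒ better leaving group.
Sorting by the given values: nosylate (-3.5), benzoate (4.2), hydrosulfide (7.0).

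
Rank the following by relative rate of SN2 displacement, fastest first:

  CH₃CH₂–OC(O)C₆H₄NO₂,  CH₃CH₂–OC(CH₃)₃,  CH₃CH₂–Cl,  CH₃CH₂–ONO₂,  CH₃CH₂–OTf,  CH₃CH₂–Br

The skeletons are identical, so relative rate is governed entirely by leaving-group ability.
Rank by basicity of the departing species: weakest base leaves most easily.
CH₃CH₂–OTf loses OTf⁻: pKₐ(CF₃SO₃H (triflic acid)) ≈ -14
CH₃CH₂–Br loses Br⁻: pKₐ(HBr) ≈ -9
CH₃CH₂–Cl loses Cl⁻: pKₐ(HCl) ≈ -7
CH₃CH₂–ONO₂ loses NO₃⁻: pKₐ(HNO₃) ≈ -1.3
CH₃CH₂–OC(O)C₆H₄NO₂ loses p-O₂N–C₆H₄–COO⁻: pKₐ(p-nitrobenzoic acid) ≈ 3.4
CH₃CH₂–OC(CH₃)₃ loses (CH₃)₃CO⁻: pKₐ(t-BuOH) ≈ 18

CH₃CH₂–OTf > CH₃CH₂–Br > CH₃CH₂–Cl > CH₃CH₂–ONO₂ > CH₃CH₂–OC(O)C₆H₄NO₂ > CH₃CH₂–OC(CH₃)₃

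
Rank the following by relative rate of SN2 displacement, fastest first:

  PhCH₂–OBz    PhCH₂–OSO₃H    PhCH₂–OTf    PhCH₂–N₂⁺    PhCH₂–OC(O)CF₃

PhCH₂–N₂⁺ > PhCH₂–OTf > PhCH₂–OSO₃H > PhCH₂–OC(O)CF₃ > PhCH₂–OBz

Same R in every case — rank the leaving groups.
A good leaving group is a weak base: the lower the pKₐ of its conjugate acid, the more readily it departs.
PhCH₂–N₂⁺ loses N₂: no meaningful conjugate acid; N₂ departs as an exceptionally stable neutral molecule
PhCH₂–OTf loses OTf⁻: pKₐ(CF₃SO₃H (triflic acid)) ≈ -14
PhCH₂–OSO₃H loses HSO₄⁻: pKₐ(H₂SO₄) ≈ -3
PhCH₂–OC(O)CF₃ loses CF₃COO⁻: pKₐ(CF₃COOH) ≈ 0.2
PhCH₂–OBz loses PhCOO⁻: pKₐ(C₆H₅COOH) ≈ 4.2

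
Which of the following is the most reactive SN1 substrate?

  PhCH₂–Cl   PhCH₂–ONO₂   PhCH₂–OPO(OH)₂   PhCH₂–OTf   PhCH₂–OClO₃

PhCH₂–OTf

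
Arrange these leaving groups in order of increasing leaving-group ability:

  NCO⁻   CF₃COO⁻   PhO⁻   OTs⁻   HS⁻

PhO⁻ < HS⁻ < NCO⁻ < CF₃COO⁻ < OTs⁻

OTs⁻: pKₐ(p-CH₃C₆H₄SO₃H (TsOH)) ≈ -2.8
CF₃COO⁻: pKₐ(CF₃COOH) ≈ 0.2
NCO⁻: pKₐ(HOCN) ≈ 3.5
HS⁻: pKₐ(H₂S) ≈ 7
PhO⁻: pKₐ(C₆H₅OH (phenol)) ≈ 10
Listed from poorest to best leaving group as asked.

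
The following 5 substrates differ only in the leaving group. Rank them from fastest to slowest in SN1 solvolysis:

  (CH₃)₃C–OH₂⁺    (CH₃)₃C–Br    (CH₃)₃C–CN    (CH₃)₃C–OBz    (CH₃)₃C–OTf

(CH₃)₃C–OTf > (CH₃)₃C–Br > (CH₃)₃C–OH₂⁺ > (CH₃)₃C–OBz > (CH₃)₃C–CN

Same R in every case — rank the leaving groups.
The more stable X⁻ (or X) is on its own — i.e. the weaker a base it is — the better a leaving group it makes.
(CH₃)₃C–OTf loses OTf⁻: pKₐ(CF₃SO₃H (triflic acid)) ≈ -14
(CH₃)₃C–Br loses Br⁻: pKₐ(HBr) ≈ -9
(CH₃)₃C–OH₂⁺ loses H₂O: pKₐ(H₃O⁺) ≈ -1.7
(CH₃)₃C–OBz loses PhCOO⁻: pKₐ(C₆H₅COOH) ≈ 4.2
(CH₃)₃C–CN loses CN⁻: pKₐ(HCN) ≈ 9.2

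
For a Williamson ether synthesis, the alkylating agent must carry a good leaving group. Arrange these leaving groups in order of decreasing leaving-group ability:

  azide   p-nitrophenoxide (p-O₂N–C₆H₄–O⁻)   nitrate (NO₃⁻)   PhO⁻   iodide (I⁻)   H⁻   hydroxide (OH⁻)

iodide (I⁻) > nitrate (NO₃⁻) > azide > p-nitrophenoxide (p-O₂N–C₆H₄–O⁻) > PhO⁻ > hydroxide (OH⁻) > H⁻

iodide (I⁻): pKₐ(HI) ≈ -10 — large, highly polarisable; very weak base
nitrate (NO₃⁻): pKₐ(HNO₃) ≈ -1.3
azide: pKₐ(HN₃) ≈ 4.7
p-nitrophenoxide (p-O₂N–C₆H₄–O⁻): pKₐ(p-nitrophenol) ≈ 7.2
PhO⁻: pKₐ(C₆H₅OH (phenol)) ≈ 10 — resonance into the ring helps, but still a poor LG
hydroxide (OH⁻): pKₐ(H₂O) ≈ 15.7 — strong base; essentially never leaves without prior activation
H⁻: pKₐ(H₂) ≈ 36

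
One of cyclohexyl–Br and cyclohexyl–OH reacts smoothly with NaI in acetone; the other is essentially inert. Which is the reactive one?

From cyclohexyl–OH the departing group would be OH⁻ (pKₐ(H₂O) ≈ 15.7). Strong base; essentially never leaves without prior activation.
From cyclohexyl–Br the leaving group is Br⁻ (pKₐ(HBr) ≈ -9). Weak base; good leaving group.
(In practice cyclohexyl–Br is made from cyclohexyl–OH by treatment with PBr₃, replacing the hydroxyl with bromide.)

cyclohexyl–Br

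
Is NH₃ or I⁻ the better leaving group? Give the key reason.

I⁻ is the better leaving group.
pKₐ(HI) ≈ -10 versus pKₐ(NH₄⁺) ≈ 9.2: I⁻ is the much weaker base.
Large, highly polarisable; very weak base.

I⁻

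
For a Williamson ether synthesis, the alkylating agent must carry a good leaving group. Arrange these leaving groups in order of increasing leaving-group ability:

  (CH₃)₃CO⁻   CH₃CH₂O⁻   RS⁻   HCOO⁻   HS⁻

(CH₃)₃CO⁻ < CH₃CH₂O⁻ < RS⁻ < HS⁻ < HCOO⁻

The more stable X⁻ (or X) is on its own — i.e. the weaker a base it is — the better a leaving group it makes.
HCOO⁻: pKₐ(HCOOH) ≈ 3.8
HS⁻: pKₐ(H₂S) ≈ 7
RS⁻: pKₐ(RSH (a thiol)) ≈ 10.5 — moderately basic; rarely leaves without activation
CH₃CH₂O⁻: pKₐ(CH₃CH₂OH) ≈ 16 — strong base; alkoxides do not leave unassisted
(CH₃)₃CO⁻: pKₐ(t-BuOH) ≈ 18
The question asks for worst first, so the sequence is read in increasing leaving-group ability.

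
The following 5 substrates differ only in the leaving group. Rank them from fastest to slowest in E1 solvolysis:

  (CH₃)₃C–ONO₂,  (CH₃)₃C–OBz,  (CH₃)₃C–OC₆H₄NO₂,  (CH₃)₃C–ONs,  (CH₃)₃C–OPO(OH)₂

(CH₃)₃C–ONs > (CH₃)₃C–ONO₂ > (CH₃)₃C–OPO(OH)₂ > (CH₃)₃C–OBz > (CH₃)₃C–OC₆H₄NO₂

With the same alkyl group throughout, only the leaving group differentiates the rates.
The more stable X⁻ (or X) is on its own — i.e. the weaker a base it is — the better a leaving group it makes.
(CH₃)₃C–ONs loses ONs⁻: pKₐ(p-O₂NC₆H₄SO₃H) ≈ -3.5
(CH₃)₃C–ONO₂ loses NO₃⁻: pKₐ(HNO₃) ≈ -1.3
(CH₃)₃C–OPO(OH)₂ loses H₂PO₄⁻: pKₐ(H₃PO₄) ≈ 2.1
(CH₃)₃C–OBz loses PhCOO⁻: pKₐ(C₆H₅COOH) ≈ 4.2
(CH₃)₃C–OC₆H₄NO₂ loses p-O₂N–C₆H₄–O⁻: pKₐ(p-nitrophenol) ≈ 7.2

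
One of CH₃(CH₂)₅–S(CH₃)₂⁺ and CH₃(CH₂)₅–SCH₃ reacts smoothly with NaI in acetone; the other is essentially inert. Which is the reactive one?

From CH₃(CH₂)₅–SCH₃ the departing group would be RS⁻ (pKₐ(RSH (a thiol)) ≈ 10.5). Moderately basic; rarely leaves without activation.
From CH₃(CH₂)₅–S(CH₃)₂⁺ the leaving group is SR'₂ (pKₐ(R'₂SH⁺) ≈ -7). Neutral; leaves from a sulfonium salt (R–SR'₂⁺).
(In practice CH₃(CH₂)₅–S(CH₃)₂⁺ is made from CH₃(CH₂)₅–SCH₃ by S-methylation with CH₃I, allowing neutral dimethyl sulfide, rather than methanethiolate, to depart.)

CH₃(CH₂)₅–S(CH₃)₂⁺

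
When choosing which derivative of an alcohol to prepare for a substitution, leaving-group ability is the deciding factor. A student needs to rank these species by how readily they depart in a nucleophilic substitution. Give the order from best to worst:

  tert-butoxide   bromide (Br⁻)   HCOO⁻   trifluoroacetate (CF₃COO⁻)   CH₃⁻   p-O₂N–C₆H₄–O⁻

Rank by basicity of the departing species: weakest base leaves most easily.
bromide (Br⁻): pKₐ(HBr) ≈ -9
trifluoroacetate (CF₃COO⁻): pKₐ(CF₃COOH) ≈ 0.2
HCOO⁻: pKₐ(HCOOH) ≈ 3.8
p-O₂N–C₆H₄–O⁻: pKₐ(p-nitrophenol) ≈ 7.2 — nitro group delocalises the charge; the classic chromogenic LG
tert-butoxide: pKₐ(t-BuOH) ≈ 18 — bulky, strongly basic alkoxide
CH₃⁻: pKₐ(CH₄) ≈ 48 — unstabilised carbanion; the worst conceivable leaving group

bromide (Br⁻) > trifluoroacetate (CF₃COO⁻) > HCOO⁻ > p-O₂N–C₆H₄–O⁻ > tert-butoxide > CH₃⁻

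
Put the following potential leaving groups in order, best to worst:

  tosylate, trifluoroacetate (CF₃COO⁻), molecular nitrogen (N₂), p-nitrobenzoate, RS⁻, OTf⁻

molecular nitrogen (N₂) > OTf⁻ > tosylate > trifluoroacetate (CF₃COO⁻) > p-nitrobenzoate > RS⁻

Rank by basicity of the departing species: weakest base leaves most easily.
molecular nitrogen (N₂): no meaningful conjugate acid; N₂ departs as an exceptionally stable neutral molecule
OTf⁻: pKₐ(CF₃SO₃H (triflic acid)) ≈ -14
tosylate: pKₐ(p-CH₃C₆H₄SO₃H (TsOH)) ≈ -2.8
trifluoroacetate (CF₃COO⁻): pKₐ(CF₃COOH) ≈ 0.2 — strongly electron-withdrawing CF₃ stabilises the carboxylate
p-nitrobenzoate: pKₐ(p-nitrobenzoic acid) ≈ 3.4 — electron-withdrawing nitro group stabilises the carboxylate
RS⁻: pKₐ(RSH (a thiol)) ≈ 10.5 — moderately basic; rarely leaves without activation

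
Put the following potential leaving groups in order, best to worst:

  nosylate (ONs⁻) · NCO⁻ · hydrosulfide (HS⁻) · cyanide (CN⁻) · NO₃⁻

nosylate (ONs⁻) > NO₃⁻ > NCO⁻ > hydrosulfide (HS⁻) > cyanide (CN⁻)

A good leaving group is a weak base: the lower the pKₐ of its conjugate acid, the more readily it departs.
nosylate (ONs⁻): pKₐ(p-O₂NC₆H₄SO₃H) ≈ -3.5 — p-nitro group further stabilises the sulfonate
NO₃⁻: pKₐ(HNO₃) ≈ -1.3 — resonance-delocalised over three oxygens
NCO⁻: pKₐ(HOCN) ≈ 3.5
hydrosulfide (HS⁻): pKₐ(H₂S) ≈ 7 — larger and more polarisable than the oxygen analogue
cyanide (CN⁻): pKₐ(HCN) ≈ 9.2 — sp carbon stabilises the charge somewhat, but still a poor LG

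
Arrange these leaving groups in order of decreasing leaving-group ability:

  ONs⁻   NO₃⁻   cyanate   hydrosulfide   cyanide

ONs⁻ > NO₃⁻ > cyanate > hydrosulfide > cyanide

Rank by basicity of the departing species: weakest base leaves most easily.
ONs⁻: pKₐ(p-O₂NC₆H₄SO₃H) ≈ -3.5 — p-nitro group further stabilises the sulfonate
NO₃⁻: pKₐ(HNO₃) ≈ -1.3
cyanate: pKₐ(HOCN) ≈ 3.5 — resonance between N and O
hydrosulfide: pKₐ(H₂S) ≈ 7
cyanide: pKₐ(HCN) ≈ 9.2 — sp carbon stabilises the charge somewhat, but still a poor LG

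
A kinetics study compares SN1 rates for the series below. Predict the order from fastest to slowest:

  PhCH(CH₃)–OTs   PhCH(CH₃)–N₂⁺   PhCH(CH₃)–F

PhCH(CH₃)–N₂⁺ > PhCH(CH₃)–OTs > PhCH(CH₃)–F

With the same alkyl group throughout, only the leaving group differentiates the rates.
Rank by basicity of the departing species: weakest base leaves most easily.
PhCH(CH₃)–N₂⁺ loses N₂: no meaningful conjugate acid; N₂ departs as an exceptionally stable neutral molecule
PhCH(CH₃)–OTs loses OTs⁻: pKₐ(p-CH₃C₆H₄SO₃H (TsOH)) ≈ -2.8
PhCH(CH₃)–F loses F⁻: pKₐ(HF) ≈ 3.2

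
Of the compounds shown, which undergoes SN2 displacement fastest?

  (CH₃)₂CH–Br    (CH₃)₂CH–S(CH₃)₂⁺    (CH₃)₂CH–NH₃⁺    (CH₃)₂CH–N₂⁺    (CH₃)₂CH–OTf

(CH₃)₂CH–N₂⁺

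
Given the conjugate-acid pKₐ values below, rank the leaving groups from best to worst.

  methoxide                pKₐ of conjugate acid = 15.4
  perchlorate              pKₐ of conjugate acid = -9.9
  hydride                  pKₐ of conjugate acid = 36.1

perchlorate > methoxide > hydride

Lower conjugate-acid pKₐ ⇒ weaker base ⇒ better leaving group.
Sorting by the given values: perchlorate (-9.9), methoxide (15.4), hydride (36.1).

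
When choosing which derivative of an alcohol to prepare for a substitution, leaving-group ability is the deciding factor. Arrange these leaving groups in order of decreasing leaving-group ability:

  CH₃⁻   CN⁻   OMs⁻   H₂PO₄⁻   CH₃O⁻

OMs⁻ > H₂PO₄⁻ > CN⁻ > CH₃O⁻ > CH₃⁻

OMs⁻: pKₐ(CH₃SO₃H (MsOH)) ≈ -1.9
H₂PO₄⁻: pKₐ(H₃PO₄) ≈ 2.1
CN⁻: pKₐ(HCN) ≈ 9.2
CH₃O⁻: pKₐ(CH₃OH) ≈ 15.5
CH₃⁻: pKₐ(CH₄) ≈ 48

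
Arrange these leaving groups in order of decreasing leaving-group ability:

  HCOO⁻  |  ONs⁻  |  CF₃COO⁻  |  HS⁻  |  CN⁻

ONs⁻: pKₐ(p-O₂NC₆H₄SO₃H) ≈ -3.5 — p-nitro group further stabilises the sulfonate
CF₃COO⁻: pKₐ(CF₃COOH) ≈ 0.2 — strongly electron-withdrawing CF₃ stabilises the carboxylate
HCOO⁻: pKₐ(HCOOH) ≈ 3.8 — resonance-stabilised carboxylate
HS⁻: pKₐ(H₂S) ≈ 7 — larger and more polarisable than the oxygen analogue
CN⁻: pKₐ(HCN) ≈ 9.2 — sp carbon stabilises the charge somewhat, but still a poor LG

ONs⁻ > CF₃COO⁻ > HCOO⁻ > HS⁻ > CN⁻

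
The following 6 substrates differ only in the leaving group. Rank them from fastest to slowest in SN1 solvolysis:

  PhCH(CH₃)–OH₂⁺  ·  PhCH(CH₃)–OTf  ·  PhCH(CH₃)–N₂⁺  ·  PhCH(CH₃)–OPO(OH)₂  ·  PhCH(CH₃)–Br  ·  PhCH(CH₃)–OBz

PhCH(CH₃)–N₂⁺ > PhCH(CH₃)–OTf > PhCH(CH₃)–Br > PhCH(CH₃)–OH₂⁺ > PhCH(CH₃)–OPO(OH)₂ > PhCH(CH₃)–OBz

Same R in every case — rank the leaving groups.
A good leaving group is a weak base: the lower the pKₐ of its conjugate acid, the more readily it departs.
PhCH(CH₃)–N₂⁺ loses N₂: no meaningful conjugate acid; N₂ departs as an exceptionally stable neutral molecule
PhCH(CH₃)–OTf loses OTf⁻: pKₐ(CF₃SO₃H (triflic acid)) ≈ -14
PhCH(CH₃)–Br loses Br⁻: pKₐ(HBr) ≈ -9
PhCH(CH₃)–OH₂⁺ loses H₂O: pKₐ(H₃O⁺) ≈ -1.7
PhCH(CH₃)–OPO(OH)₂ loses H₂PO₄⁻: pKₐ(H₃PO₄) ≈ 2.1
PhCH(CH₃)–OBz loses PhCOO⁻: pKₐ(C₆H₅COOH) ≈ 4.2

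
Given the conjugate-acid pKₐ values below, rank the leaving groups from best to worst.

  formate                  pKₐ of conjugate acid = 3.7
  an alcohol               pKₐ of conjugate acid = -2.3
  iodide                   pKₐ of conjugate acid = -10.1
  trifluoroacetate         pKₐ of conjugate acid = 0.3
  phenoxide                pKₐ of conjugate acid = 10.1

Lower conjugate-acid pKₐ ⇒ weaker base ⇒ better leaving group.
Sorting by the given values: iodide (-10.1), an alcohol (-2.3), trifluoroacetate (0.3), formate (3.7), phenoxide (10.1).

iodide > an alcohol > trifluoroacetate > formate > phenoxide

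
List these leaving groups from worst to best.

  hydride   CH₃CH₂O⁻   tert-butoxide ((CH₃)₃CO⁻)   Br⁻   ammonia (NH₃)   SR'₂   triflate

hydride < tert-butoxide ((CH₃)₃CO⁻) < CH₃CH₂O⁻ < ammonia (NH₃) < SR'₂ < Br⁻ < triflate

triflate: pKₐ(CF₃SO₃H (triflic acid)) ≈ -14
Br⁻: pKₐ(HBr) ≈ -9
SR'₂: pKₐ(R'₂SH⁺) ≈ -7
ammonia (NH₃): pKₐ(NH₄⁺) ≈ 9.2
CH₃CH₂O⁻: pKₐ(CH₃CH₂OH) ≈ 16
tert-butoxide ((CH₃)₃CO⁻): pKₐ(t-BuOH) ≈ 18
hydride: pKₐ(H₂) ≈ 36
Listed from poorest to best leaving group as asked.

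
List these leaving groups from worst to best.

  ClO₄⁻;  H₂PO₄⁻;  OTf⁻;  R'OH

OTf⁻: pKₐ(CF₃SO₃H (triflic acid)) ≈ -14
ClO₄⁻: pKₐ(HClO₄) ≈ -10
R'OH: pKₐ(R'OH₂⁺) ≈ -2.4 — neutral; leaves from a protonated ether (an oxonium ion, R–O(H)R'⁺)
H₂PO₄⁻: pKₐ(H₃PO₄) ≈ 2.1 — moderate base; biological leaving group after further activation
The question asks for worst first, so the sequence is read in increasing leaving-group ability.

H₂PO₄⁻ < R'OH < ClO₄⁻ < OTf⁻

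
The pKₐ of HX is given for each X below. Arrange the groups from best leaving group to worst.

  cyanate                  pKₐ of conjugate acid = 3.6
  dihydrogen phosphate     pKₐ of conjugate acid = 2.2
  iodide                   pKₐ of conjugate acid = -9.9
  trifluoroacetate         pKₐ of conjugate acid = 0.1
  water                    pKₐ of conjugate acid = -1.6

iodide > water > trifluoroacetate > dihydrogen phosphate > cyanate

Lower conjugate-acid pKₐ ⇒ weaker base ⇒ better leaving group.
Sorting by the given values: iodide (-9.9), water (-1.6), trifluoroacetate (0.1), dihydrogen phosphate (2.2), cyanate (3.6).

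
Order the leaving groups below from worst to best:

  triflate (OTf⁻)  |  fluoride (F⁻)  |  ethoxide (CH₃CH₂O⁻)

ethoxide (CH₃CH₂O⁻) < fluoride (F⁻) < triflate (OTf⁻)

Rank by basicity of the departing species: weakest base leaves most easily.
triflate (OTf⁻): pKₐ(CF₃SO₃H (triflic acid)) ≈ -14
fluoride (F⁻): pKₐ(HF) ≈ 3.2
ethoxide (CH₃CH₂O⁻): pKₐ(CH₃CH₂OH) ≈ 16
Listed from poorest to best leaving group as asked.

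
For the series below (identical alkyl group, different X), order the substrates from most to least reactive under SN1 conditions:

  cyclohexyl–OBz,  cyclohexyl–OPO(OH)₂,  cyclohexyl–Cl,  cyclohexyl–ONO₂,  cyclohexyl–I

cyclohexyl–I > cyclohexyl–Cl > cyclohexyl–ONO₂ > cyclohexyl–OPO(OH)₂ > cyclohexyl–OBz

Same R in every case — rank the leaving groups.
Leaving-group ability tracks the stability of the departed species; conjugate-acid pKₐ is the usual yardstick (lower pKₐ → better LG).
cyclohexyl–I loses I⁻: pKₐ(HI) ≈ -10
cyclohexyl–Cl loses Cl⁻: pKₐ(HCl) ≈ -7
cyclohexyl–ONO₂ loses NO₃⁻: pKₐ(HNO₃) ≈ -1.3
cyclohexyl–OPO(OH)₂ loses H₂PO₄⁻: pKₐ(H₃PO₄) ≈ 2.1
cyclohexyl–OBz loses PhCOO⁻: pKₐ(C₆H₅COOH) ≈ 4.2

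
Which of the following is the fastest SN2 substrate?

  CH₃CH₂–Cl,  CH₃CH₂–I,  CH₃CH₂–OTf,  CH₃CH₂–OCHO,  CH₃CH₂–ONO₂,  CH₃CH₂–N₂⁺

Identical carbon frameworks mean the comparison reduces to leaving-group quality.
Leaving-group ability tracks the stability of the departed species; conjugate-acid pKₐ is the usual yardstick (lower pKₐ → better LG).
CH₃CH₂–N₂⁺ loses N₂: no meaningful conjugate acid; N₂ departs as an exceptionally stable neutral molecule
CH₃CH₂–OTf loses OTf⁻: pKₐ(CF₃SO₃H (triflic acid)) ≈ -14
CH₃CH₂–I loses I⁻: pKₐ(HI) ≈ -10
CH₃CH₂–Cl loses Cl⁻: pKₐ(HCl) ≈ -7
CH₃CH₂–ONO₂ loses NO₃⁻: pKₐ(HNO₃) ≈ -1.3
CH₃CH₂–OCHO loses HCOO⁻: pKₐ(HCOOH) ≈ 3.8

CH₃CH₂–N₂⁺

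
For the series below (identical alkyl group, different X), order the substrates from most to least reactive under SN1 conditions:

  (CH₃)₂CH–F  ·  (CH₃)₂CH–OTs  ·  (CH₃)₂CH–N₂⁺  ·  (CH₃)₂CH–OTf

The skeletons are identical, so relative rate is governed entirely by leaving-group ability.
The more stable X⁻ (or X) is on its own — i.e. the weaker a base it is — the better a leaving group it makes.
(CH₃)₂CH–N₂⁺ loses N₂: no meaningful conjugate acid; N₂ departs as an exceptionally stable neutral molecule
(CH₃)₂CH–OTf loses OTf⁻: pKₐ(CF₃SO₃H (triflic acid)) ≈ -14
(CH₃)₂CH–OTs loses OTs⁻: pKₐ(p-CH₃C₆H₄SO₃H (TsOH)) ≈ -2.8
(CH₃)₂CH–F loses F⁻: pKₐ(HF) ≈ 3.2

(CH₃)₂CH–N₂⁺ > (CH₃)₂CH–OTf > (CH₃)₂CH–OTs > (CH₃)₂CH–F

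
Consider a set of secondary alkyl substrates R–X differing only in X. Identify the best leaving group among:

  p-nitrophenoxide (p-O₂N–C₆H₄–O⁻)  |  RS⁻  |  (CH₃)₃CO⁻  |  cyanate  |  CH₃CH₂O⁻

cyanate

cyanate: pKₐ(HOCN) ≈ 3.5
p-nitrophenoxide (p-O₂N–C₆H₄–O⁻): pKₐ(p-nitrophenol) ≈ 7.2
RS⁻: pKₐ(RSH (a thiol)) ≈ 10.5
CH₃CH₂O⁻: pKₐ(CH₃CH₂OH) ≈ 16
(CH₃)₃CO⁻: pKₐ(t-BuOH) ≈ 18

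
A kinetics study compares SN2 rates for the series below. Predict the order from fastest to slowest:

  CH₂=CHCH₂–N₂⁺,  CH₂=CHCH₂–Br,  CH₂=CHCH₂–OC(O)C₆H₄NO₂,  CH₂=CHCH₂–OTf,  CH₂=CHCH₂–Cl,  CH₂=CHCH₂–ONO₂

CH₂=CHCH₂–N₂⁺ > CH₂=CHCH₂–OTf > CH₂=CHCH₂–Br > CH₂=CHCH₂–Cl > CH₂=CHCH₂–ONO₂ > CH₂=CHCH₂–OC(O)C₆H₄NO₂

Identical carbon frameworks mean the comparison reduces to leaving-group quality.
Rank by basicity of the departing species: weakest base leaves most easily.
CH₂=CHCH₂–N₂⁺ loses N₂: no meaningful conjugate acid; N₂ departs as an exceptionally stable neutral molecule
CH₂=CHCH₂–OTf loses OTf⁻: pKₐ(CF₃SO₃H (triflic acid)) ≈ -14
CH₂=CHCH₂–Br loses Br⁻: pKₐ(HBr) ≈ -9
CH₂=CHCH₂–Cl loses Cl⁻: pKₐ(HCl) ≈ -7
CH₂=CHCH₂–ONO₂ loses NO₃⁻: pKₐ(HNO₃) ≈ -1.3
CH₂=CHCH₂–OC(O)C₆H₄NO₂ loses p-O₂N–C₆H₄–COO⁻: pKₐ(p-nitrobenzoic acid) ≈ 3.4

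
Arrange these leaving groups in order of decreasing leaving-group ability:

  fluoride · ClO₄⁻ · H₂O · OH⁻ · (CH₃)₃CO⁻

ClO₄⁻ > H₂O > fluoride > OH⁻ > (CH₃)₃CO⁻

ClO₄⁻: pKₐ(HClO₄) ≈ -10 — extremely weak base; rarely used for safety reasons
H₂O: pKₐ(H₃O⁺) ≈ -1.7
fluoride: pKₐ(HF) ≈ 3.2
OH⁻: pKₐ(H₂O) ≈ 15.7 — strong base; essentially never leaves without prior activation
(CH₃)₃CO⁻: pKₐ(t-BuOH) ≈ 18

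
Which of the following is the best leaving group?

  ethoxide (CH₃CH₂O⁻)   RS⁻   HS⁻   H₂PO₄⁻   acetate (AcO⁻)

A good leaving group is a weak base: the lower the pKₐ of its conjugate acid, the more readily it departs.
H₂PO₄⁻: pKₐ(H₃PO₄) ≈ 2.1
acetate (AcO⁻): pKₐ(CH₃COOH) ≈ 4.8
HS⁻: pKₐ(H₂S) ≈ 7
RS⁻: pKₐ(RSH (a thiol)) ≈ 10.5
ethoxide (CH₃CH₂O⁻): pKₐ(CH₃CH₂OH) ≈ 16

H₂PO₄⁻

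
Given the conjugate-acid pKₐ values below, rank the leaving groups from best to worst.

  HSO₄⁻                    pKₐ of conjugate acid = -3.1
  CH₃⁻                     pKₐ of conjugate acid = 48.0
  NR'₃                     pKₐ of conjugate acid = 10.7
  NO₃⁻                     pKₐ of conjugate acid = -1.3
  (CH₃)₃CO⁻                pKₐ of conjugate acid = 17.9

Lower conjugate-acid pKₐ ⇒ weaker base ⇒ better leaving group.
Sorting by the given values: HSO₄⁻ (-3.1), NO₃⁻ (-1.3), NR'₃ (10.7), (CH₃)₃CO⁻ (17.9), CH₃⁻ (48.0).

HSO₄⁻ > NO₃⁻ > NR'₃ > (CH₃)₃CO⁻ > CH₃⁻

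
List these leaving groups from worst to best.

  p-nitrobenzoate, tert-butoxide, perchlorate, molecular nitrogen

molecular nitrogen: no meaningful conjugate acid; N₂ departs as an exceptionally stable neutral molecule
perchlorate: pKₐ(HClO₄) ≈ -10
p-nitrobenzoate: pKₐ(p-nitrobenzoic acid) ≈ 3.4
tert-butoxide: pKₐ(t-BuOH) ≈ 18
The question asks for worst first, so the sequence is read in increasing leaving-group ability.

tert-butoxide < p-nitrobenzoate < perchlorate < molecular nitrogen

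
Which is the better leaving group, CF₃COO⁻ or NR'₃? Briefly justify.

CF₃COO⁻ is the better leaving group.
pKₐ(CF₃COOH) ≈ 0.2 versus pKₐ(R'₃NH⁺) ≈ 10.7: CF₃COO⁻ is the much weaker base.
Strongly electron-withdrawing CF₃ stabilises the carboxylate.

CF₃COO⁻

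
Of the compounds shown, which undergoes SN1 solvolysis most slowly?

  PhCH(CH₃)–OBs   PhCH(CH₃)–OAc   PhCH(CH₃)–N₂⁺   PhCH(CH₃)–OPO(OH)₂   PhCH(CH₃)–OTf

The skeletons are identical, so relative rate is governed entirely by leaving-group ability.
A good leaving group is a weak base: the lower the pKₐ of its conjugate acid, the more readily it departs.
PhCH(CH₃)–N₂⁺ loses N₂: no meaningful conjugate acid; N₂ departs as an exceptionally stable neutral molecule
PhCH(CH₃)–OTf loses OTf⁻: pKₐ(CF₃SO₃H (triflic acid)) ≈ -14
PhCH(CH₃)–OBs loses OBs⁻: pKₐ(p-BrC₆H₄SO₃H) ≈ -2.8
PhCH(CH₃)–OPO(OH)₂ loses H₂PO₄⁻: pKₐ(H₃PO₄) ≈ 2.1
PhCH(CH₃)–OAc loses AcO⁻: pKₐ(CH₃COOH) ≈ 4.8

PhCH(CH₃)–OAc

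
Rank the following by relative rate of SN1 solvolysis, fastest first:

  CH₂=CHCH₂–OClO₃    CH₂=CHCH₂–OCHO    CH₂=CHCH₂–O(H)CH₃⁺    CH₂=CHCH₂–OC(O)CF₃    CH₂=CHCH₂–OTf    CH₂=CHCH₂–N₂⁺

CH₂=CHCH₂–N₂⁺ > CH₂=CHCH₂–OTf > CH₂=CHCH₂–OClO₃ > CH₂=CHCH₂–O(H)CH₃⁺ > CH₂=CHCH₂–OC(O)CF₃ > CH₂=CHCH₂–OCHO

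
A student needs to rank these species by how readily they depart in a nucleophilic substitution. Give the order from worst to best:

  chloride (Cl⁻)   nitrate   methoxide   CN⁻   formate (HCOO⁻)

methoxide < CN⁻ < formate (HCOO⁻) < nitrate < chloride (Cl⁻)

chloride (Cl⁻): pKₐ(HCl) ≈ -7 — moderately weak base
nitrate: pKₐ(HNO₃) ≈ -1.3
formate (HCOO⁻): pKₐ(HCOOH) ≈ 3.8 — resonance-stabilised carboxylate
CN⁻: pKₐ(HCN) ≈ 9.2
methoxide: pKₐ(CH₃OH) ≈ 15.5
The question asks for worst first, so the sequence is read in increasing leaving-group ability.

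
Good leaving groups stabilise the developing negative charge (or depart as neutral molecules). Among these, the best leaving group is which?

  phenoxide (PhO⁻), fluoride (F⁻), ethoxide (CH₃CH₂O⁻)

fluoride (F⁻)

A good leaving group is a weak base: the lower the pKₐ of its conjugate acid, the more readily it departs.
fluoride (F⁻): pKₐ(HF) ≈ 3.2
phenoxide (PhO⁻): pKₐ(C₆H₅OH (phenol)) ≈ 10
ethoxide (CH₃CH₂O⁻): pKₐ(CH₃CH₂OH) ≈ 16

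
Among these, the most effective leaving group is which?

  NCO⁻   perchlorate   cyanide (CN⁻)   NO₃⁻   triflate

triflate: pKₐ(CF₃SO₃H (triflic acid)) ≈ -14
perchlorate: pKₐ(HClO₄) ≈ -10
NO₃⁻: pKₐ(HNO₃) ≈ -1.3
NCO⁻: pKₐ(HOCN) ≈ 3.5
cyanide (CN⁻): pKₐ(HCN) ≈ 9.2

triflate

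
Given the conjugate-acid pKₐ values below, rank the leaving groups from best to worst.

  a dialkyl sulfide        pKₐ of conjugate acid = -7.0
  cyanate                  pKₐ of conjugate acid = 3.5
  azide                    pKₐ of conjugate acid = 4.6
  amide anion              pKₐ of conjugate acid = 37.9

Lower conjugate-acid pKₐ ⇒ weaker base ⇒ better leaving group.
Sorting by the given values: a dialkyl sulfide (-7.0), cyanate (3.5), azide (4.6), amide anion (37.9).

a dialkyl sulfide > cyanate > azide > amide anion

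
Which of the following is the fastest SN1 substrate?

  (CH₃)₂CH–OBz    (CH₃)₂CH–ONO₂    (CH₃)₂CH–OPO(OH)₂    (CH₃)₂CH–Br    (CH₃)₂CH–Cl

The skeletons are identical, so relative rate is governed entirely by leaving-group ability.
Leaving-group ability tracks the stability of the departed species; conjugate-acid pKₐ is the usual yardstick (lower pKₐ → better LG).
(CH₃)₂CH–Br loses Br⁻: pKₐ(HBr) ≈ -9
(CH₃)₂CH–Cl loses Cl⁻: pKₐ(HCl) ≈ -7
(CH₃)₂CH–ONO₂ loses NO₃⁻: pKₐ(HNO₃) ≈ -1.3
(CH₃)₂CH–OPO(OH)₂ loses H₂PO₄⁻: pKₐ(H₃PO₄) ≈ 2.1
(CH₃)₂CH–OBz loses PhCOO⁻: pKₐ(C₆H₅COOH) ≈ 4.2

(CH₃)₂CH–Br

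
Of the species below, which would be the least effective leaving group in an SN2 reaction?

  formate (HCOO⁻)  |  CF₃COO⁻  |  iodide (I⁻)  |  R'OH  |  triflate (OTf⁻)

formate (HCOO⁻)

The more stable X⁻ (or X) is on its own — i.e. the weaker a base it is — the better a leaving group it makes.
triflate (OTf⁻): pKₐ(CF₃SO₃H (triflic acid)) ≈ -14
iodide (I⁻): pKₐ(HI) ≈ -10
R'OH: pKₐ(R'OH₂⁺) ≈ -2.4
CF₃COO⁻: pKₐ(CF₃COOH) ≈ 0.2
formate (HCOO⁻): pKₐ(HCOOH) ≈ 3.8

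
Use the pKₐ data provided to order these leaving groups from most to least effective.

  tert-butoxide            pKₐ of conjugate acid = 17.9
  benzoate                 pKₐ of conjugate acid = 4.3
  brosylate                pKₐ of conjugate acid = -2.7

Lower conjugate-acid pKₐ ⇒ weaker base ⇒ better leaving group.
Sorting by the given values: brosylate (-2.7), benzoate (4.3), tert-butoxide (17.9).

brosylate > benzoate > tert-butoxide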